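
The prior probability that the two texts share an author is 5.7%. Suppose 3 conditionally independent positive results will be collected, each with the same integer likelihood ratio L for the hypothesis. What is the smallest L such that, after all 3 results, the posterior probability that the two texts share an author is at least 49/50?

Prior odds = 0.057/0.943 = 57/943.
Target odds = 0.98/0.02 = 49.
Need L³ ≥ 49 ÷ (57/943) = 46207/57.
9³ = 729 < 46207/57 ≤ 1000 = 10³, so L = 10.

10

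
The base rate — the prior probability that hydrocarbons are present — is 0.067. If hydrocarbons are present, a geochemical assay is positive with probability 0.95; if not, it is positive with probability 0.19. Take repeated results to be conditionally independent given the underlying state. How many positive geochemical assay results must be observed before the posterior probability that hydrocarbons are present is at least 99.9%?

Prior odds: 0.067 ÷ 0.933 = 67/933.
Likelihood ratio of a positive = 0.95/0.19 = 5.
Target posterior odds = 0.999/0.001 = 999.
Require 5ⁿ ≥ 999 ÷ (67/933) = 932067/67.
5⁵ = 3125 falls short of 932067/67 but 5⁶ = 15625 reaches it, so n = 6.

6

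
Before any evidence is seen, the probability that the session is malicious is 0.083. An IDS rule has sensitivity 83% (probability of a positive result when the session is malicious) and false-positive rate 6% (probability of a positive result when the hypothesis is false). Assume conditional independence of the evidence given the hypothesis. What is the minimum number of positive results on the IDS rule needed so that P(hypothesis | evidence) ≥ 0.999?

4

Prior odds: 0.083 ÷ 0.917 = 83/917.
Likelihood ratio of a positive result = 0.83/0.06 = 83/6.
Target posterior odds = 0.999/0.001 = 999.
Need (83/917) × (83/6)ⁿ ≥ 999, i.e. (83/6)ⁿ ≥ 916083/83.
(83/6)³ = 571787/216 falls short of 916083/83 but (83/6)⁴ = 47458321/1296 reaches it, so n = 4.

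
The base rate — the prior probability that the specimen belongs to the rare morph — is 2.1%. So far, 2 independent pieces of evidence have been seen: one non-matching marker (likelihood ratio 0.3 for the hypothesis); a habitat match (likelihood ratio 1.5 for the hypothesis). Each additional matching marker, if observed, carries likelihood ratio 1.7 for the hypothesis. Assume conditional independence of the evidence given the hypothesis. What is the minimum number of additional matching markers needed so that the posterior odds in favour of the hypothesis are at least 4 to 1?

Prior odds = 0.021/0.979 = 21/979.
Combined Bayes factor of the evidence already in hand = 0.3 × 1.5 = 0.45.
Odds after that evidence = (21/979) × 0.45 = 189/19580.
Target odds = 4.
Need 1.7ⁿ ≥ 4 ÷ (189/19580) = 78320/189.
1.7¹¹ ≈342.719 falls short of 78320/189 but 1.7¹² ≈582.622 reaches it, so n = 12.

12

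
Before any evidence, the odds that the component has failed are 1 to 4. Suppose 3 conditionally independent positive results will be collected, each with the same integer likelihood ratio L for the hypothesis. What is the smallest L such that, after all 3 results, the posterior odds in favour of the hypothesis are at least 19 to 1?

Prior odds = 0.25.
Target odds = 19.
Need L³ ≥ 19 ÷ 0.25 = 76.
4³ = 64 < 76 ≤ 125 = 5³, so L = 5.

5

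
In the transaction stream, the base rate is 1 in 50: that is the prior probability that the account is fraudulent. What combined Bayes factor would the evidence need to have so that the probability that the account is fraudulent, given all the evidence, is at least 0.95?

Prior odds = 0.02/0.98 = 1/49.
Target odds = 0.95/0.05 = 19.
Required Bayes factor = 19 ÷ (1/49) = 931.

931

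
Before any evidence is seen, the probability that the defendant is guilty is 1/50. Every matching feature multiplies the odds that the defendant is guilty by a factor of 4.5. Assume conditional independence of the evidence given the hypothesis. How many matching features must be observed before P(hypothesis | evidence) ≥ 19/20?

Prior odds: 0.02 ÷ 0.98 = 1/49.
Likelihood ratio per matching feature = 4.5.
Target posterior odds = 0.95/0.05 = 19.
Need (1/49) × 4.5ⁿ ≥ 19, i.e. 4.5ⁿ ≥ 931.
4.5⁴ = 410.0625 falls short of 931 but 4.5⁵ = 1845.28125 reaches it, so n = 5.

5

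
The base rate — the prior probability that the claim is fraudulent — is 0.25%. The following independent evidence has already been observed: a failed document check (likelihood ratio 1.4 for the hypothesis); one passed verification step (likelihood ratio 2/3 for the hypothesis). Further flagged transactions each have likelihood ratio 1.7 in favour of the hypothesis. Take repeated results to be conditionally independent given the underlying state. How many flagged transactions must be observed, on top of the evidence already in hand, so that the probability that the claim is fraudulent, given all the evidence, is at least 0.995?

Prior odds = 0.0025/0.9975 = 1/399.
Combined Bayes factor of the evidence already in hand = 1.4 × (2/3) = 14/15.
Odds after that evidence = (1/399) × 14/15 = 2/855.
Target odds = 0.995/0.005 = 199.
Need 1.7ⁿ ≥ 199 ÷ (2/855) = 85072.5.
1.7²¹ ≈69091.9 falls short of 85072.5 but 1.7²² ≈117456 reaches it, so n = 22.

22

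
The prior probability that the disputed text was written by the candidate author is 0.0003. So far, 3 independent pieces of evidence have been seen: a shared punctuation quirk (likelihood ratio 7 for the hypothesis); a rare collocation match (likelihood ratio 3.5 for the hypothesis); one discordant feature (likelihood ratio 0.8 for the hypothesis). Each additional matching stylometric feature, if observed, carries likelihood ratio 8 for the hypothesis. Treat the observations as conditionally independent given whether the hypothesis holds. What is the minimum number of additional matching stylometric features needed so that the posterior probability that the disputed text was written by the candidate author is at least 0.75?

Prior odds = 0.0003/0.9997 = 3/9997.
Combined Bayes factor of the evidence already in hand = 7 × 3.5 × 0.8 = 19.6.
Odds after that evidence = (3/9997) × 19.6 = 294/49985.
Target odds = 0.75/0.25 = 3.
Need 8ⁿ ≥ 3 ÷ (294/49985) = 49985/98.
8² = 64 falls short of 49985/98 but 8³ = 512 reaches it, so n = 3.

3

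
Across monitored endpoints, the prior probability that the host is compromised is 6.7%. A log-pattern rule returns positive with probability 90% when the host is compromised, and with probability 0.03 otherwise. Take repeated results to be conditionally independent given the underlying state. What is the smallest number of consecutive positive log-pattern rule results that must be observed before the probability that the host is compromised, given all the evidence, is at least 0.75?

Prior odds = 0.067/0.933 = 67/933.
Likelihood ratio of a positive result = 0.9/0.03 = 30.
Target posterior odds = 0.75/0.25 = 3.
Need (67/933) × 30ⁿ ≥ 3, i.e. 30ⁿ ≥ 2799/67.
30¹ = 30 falls short of 2799/67 but 30² = 900 reaches it, so n = 2.

2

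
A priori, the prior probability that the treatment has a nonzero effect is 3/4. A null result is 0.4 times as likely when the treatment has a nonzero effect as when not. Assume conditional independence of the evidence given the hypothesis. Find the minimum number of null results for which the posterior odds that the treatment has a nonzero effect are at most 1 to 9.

4

Prior odds: 0.75 ÷ 0.25 = 3.
Likelihood ratio per null result = 0.4.
Target odds = 1/9.
Need 3 × 0.4ⁿ ≤ 1/9, i.e. 0.4ⁿ ≤ 1/27.
0.4³ = 0.064 is still above 1/27 but 0.4⁴ = 0.0256 is at or below it, so n = 4.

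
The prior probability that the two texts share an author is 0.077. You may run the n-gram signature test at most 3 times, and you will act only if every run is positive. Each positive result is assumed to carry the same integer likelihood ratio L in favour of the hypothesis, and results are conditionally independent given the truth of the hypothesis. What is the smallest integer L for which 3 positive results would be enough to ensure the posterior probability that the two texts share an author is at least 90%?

5

Prior odds = 0.077/0.923 = 77/923.
Target odds = 0.9/0.1 = 9.
Need L³ ≥ 9 ÷ (77/923) = 8307/77.
4³ = 64 < 8307/77 ≤ 125 = 5³, so L = 5.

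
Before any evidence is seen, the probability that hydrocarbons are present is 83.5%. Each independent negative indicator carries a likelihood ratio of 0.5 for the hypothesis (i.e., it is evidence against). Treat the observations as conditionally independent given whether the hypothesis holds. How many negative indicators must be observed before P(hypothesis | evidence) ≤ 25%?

4

Prior odds = 0.835/0.165 = 167/33.
Likelihood ratio per negative indicator = 0.5.
Target odds: 0.25 ÷ 0.75 = 1/3.
Need (167/33) × 0.5ⁿ ≤ 1/3, i.e. 0.5ⁿ ≤ 11/167.
0.5³ = 0.125 is still above 11/167 but 0.5⁴ = 0.0625 is at or below it, so n = 4.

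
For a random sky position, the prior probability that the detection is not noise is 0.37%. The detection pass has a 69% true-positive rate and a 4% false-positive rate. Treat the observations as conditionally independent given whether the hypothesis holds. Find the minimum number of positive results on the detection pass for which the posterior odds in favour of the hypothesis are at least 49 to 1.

4

Prior odds = 0.0037/0.9963 = 37/9963.
Likelihood ratio of a positive result = 0.69/0.04 = 17.25.
Target odds = 49.
Need (37/9963) × 17.25ⁿ ≥ 49, i.e. 17.25ⁿ ≥ 488187/37.
17.25³ = 5132.953125 falls short of 488187/37 but 17.25⁴ = 22667121/256 reaches it, so n = 4.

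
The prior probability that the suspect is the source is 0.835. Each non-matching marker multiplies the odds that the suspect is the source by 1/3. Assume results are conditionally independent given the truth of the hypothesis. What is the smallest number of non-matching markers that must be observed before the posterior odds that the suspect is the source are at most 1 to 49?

6

Prior odds = 0.835/0.165 = 167/33.
Likelihood ratio per non-matching marker = 1/3.
Target odds = 1/49.
Need (167/33) × (1/3)ⁿ ≤ 1/49, i.e. (1/3)ⁿ ≤ 33/8183.
(1/3)⁵ = 1/243 is still above 33/8183 but (1/3)⁶ = 1/729 is at or below it, so n = 6.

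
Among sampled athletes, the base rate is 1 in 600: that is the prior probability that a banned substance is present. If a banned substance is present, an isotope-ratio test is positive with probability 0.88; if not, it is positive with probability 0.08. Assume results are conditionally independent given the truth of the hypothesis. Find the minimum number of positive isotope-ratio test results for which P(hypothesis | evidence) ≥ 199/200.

Prior odds = (1/600)/(599/600) = 1/599.
Likelihood ratio of a positive = 0.88/0.08 = 11.
Target odds: 0.995 ÷ 0.005 = 199.
Need (1/599) × 11ⁿ ≥ 199, i.e. 11ⁿ ≥ 119201.
11⁴ = 14641 falls short of 119201 but 11⁵ = 161051 reaches it, so n = 5.

5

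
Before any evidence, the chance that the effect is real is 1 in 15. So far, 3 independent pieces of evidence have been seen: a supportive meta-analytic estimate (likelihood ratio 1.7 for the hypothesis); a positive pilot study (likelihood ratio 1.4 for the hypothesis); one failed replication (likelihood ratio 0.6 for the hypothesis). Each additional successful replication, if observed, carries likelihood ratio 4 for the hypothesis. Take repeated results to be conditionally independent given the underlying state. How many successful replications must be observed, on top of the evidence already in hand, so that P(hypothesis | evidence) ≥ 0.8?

Prior odds = (1/15)/(14/15) = 1/14.
Combined Bayes factor of the evidence already in hand = 1.7 × 1.4 × 0.6 = 1.428.
Odds after that evidence = (1/14) × 1.428 = 0.102.
Target odds = 0.8/0.2 = 4.
Need 4ⁿ ≥ 4 ÷ 0.102 = 2000/51.
4² = 16 falls short of 2000/51 but 4³ = 64 reaches it, so n = 3.

3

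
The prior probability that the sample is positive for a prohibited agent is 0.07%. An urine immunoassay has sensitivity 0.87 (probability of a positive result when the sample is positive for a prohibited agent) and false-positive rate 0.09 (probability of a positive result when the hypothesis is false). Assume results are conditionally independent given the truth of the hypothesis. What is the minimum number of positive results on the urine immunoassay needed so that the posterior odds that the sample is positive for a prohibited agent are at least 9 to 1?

5

Prior odds = 0.0007/0.9993 = 7/9993.
Likelihood ratio of a positive result = 0.87/0.09 = 29/3.
Target odds = 9.
Need (7/9993) × (29/3)ⁿ ≥ 9, i.e. (29/3)ⁿ ≥ 89937/7.
(29/3)⁴ = 707281/81 falls short of 89937/7 but (29/3)⁵ = 20511149/243 reaches it, so n = 5.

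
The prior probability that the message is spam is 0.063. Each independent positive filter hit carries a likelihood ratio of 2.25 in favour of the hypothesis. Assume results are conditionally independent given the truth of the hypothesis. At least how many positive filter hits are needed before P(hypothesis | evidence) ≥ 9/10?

7

Prior odds: 0.063 ÷ 0.937 = 63/937.
Likelihood ratio per positive filter hit = 2.25.
Target posterior odds = 0.9/0.1 = 9.
Need (63/937) × 2.25ⁿ ≥ 9, i.e. 2.25ⁿ ≥ 937/7.
2.25⁶ = 531441/4096 falls short of 937/7 but 2.25⁷ = 4782969/16384 reaches it, so n = 7.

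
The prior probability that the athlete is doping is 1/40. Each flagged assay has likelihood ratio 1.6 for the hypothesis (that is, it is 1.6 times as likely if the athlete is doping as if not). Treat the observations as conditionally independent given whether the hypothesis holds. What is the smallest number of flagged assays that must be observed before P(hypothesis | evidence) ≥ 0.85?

12

Prior odds: 0.025 ÷ 0.975 = 1/39.
Likelihood ratio per flagged assay = 1.6.
Target posterior odds = 0.85/0.15 = 17/3.
Require 1.6ⁿ ≥ 17/3 ÷ (1/39) = 221.
1.6¹¹ ≈175.922 falls short of 221 but 1.6¹² ≈281.475 reaches it, so n = 12.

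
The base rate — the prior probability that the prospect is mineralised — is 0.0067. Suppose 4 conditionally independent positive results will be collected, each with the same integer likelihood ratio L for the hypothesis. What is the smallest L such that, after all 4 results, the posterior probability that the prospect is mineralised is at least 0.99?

12

Prior odds = 0.0067/0.9933 = 67/9933.
Target odds = 0.99/0.01 = 99.
Need L⁴ ≥ 99 ÷ (67/9933) = 983367/67.
11⁴ = 14641 < 983367/67 ≤ 20736 = 12⁴, so L = 12.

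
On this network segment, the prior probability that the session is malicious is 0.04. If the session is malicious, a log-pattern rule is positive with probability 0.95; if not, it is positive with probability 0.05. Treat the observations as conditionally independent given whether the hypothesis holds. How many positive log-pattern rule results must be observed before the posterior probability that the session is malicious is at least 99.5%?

3

Prior odds: 0.04 ÷ 0.96 = 1/24.
Likelihood ratio of a positive = 0.95/0.05 = 19.
Target posterior odds = 0.995/0.005 = 199.
Require 19ⁿ ≥ 199 ÷ (1/24) = 4776.
19² = 361 falls short of 4776 but 19³ = 6859 reaches it, so n = 3.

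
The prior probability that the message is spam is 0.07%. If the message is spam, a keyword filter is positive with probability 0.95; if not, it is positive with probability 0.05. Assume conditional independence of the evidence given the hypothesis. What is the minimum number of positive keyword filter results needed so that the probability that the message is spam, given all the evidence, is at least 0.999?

5

Prior odds: 0.0007 ÷ 0.9993 = 7/9993.
Likelihood ratio of a positive = 0.95/0.05 = 19.
Target odds: 0.999 ÷ 0.001 = 999.
Require 19ⁿ ≥ 999 ÷ (7/9993) = 9983007/7.
19⁴ = 130321 falls short of 9983007/7 but 19⁵ = 2476099 reaches it, so n = 5.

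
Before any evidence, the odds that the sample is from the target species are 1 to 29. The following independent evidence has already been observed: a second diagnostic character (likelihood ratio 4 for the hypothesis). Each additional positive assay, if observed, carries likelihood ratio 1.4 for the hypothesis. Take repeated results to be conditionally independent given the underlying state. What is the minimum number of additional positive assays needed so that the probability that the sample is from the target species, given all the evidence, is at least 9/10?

13

Prior odds = 1/29.
Bayes factor of the evidence already in hand = 4.
Odds after that evidence = (1/29) × 4 = 4/29.
Target odds = 0.9/0.1 = 9.
Need 1.4ⁿ ≥ 9 ÷ (4/29) = 65.25.
1.4¹² ≈56.6939 falls short of 65.25 but 1.4¹³ ≈79.3715 reaches it, so n = 13.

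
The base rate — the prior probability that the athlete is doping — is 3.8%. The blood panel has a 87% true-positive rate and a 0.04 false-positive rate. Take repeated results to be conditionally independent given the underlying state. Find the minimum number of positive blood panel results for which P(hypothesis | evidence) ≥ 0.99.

3

Prior odds: 0.038 ÷ 0.962 = 19/481.
Likelihood ratio of a positive result = 0.87/0.04 = 21.75.
Target odds: 0.99 ÷ 0.01 = 99.
Need (19/481) × 21.75ⁿ ≥ 99, i.e. 21.75ⁿ ≥ 47619/19.
21.75² = 473.0625 falls short of 47619/19 but 21.75³ = 658503/64 reaches it, so n = 3.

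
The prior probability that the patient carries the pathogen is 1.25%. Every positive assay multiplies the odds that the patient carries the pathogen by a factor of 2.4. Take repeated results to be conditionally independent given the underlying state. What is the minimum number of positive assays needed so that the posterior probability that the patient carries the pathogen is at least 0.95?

Prior odds = 0.0125/0.9875 = 1/79.
Likelihood ratio per positive assay = 2.4.
Target posterior odds = 0.95/0.05 = 19.
Require 2.4ⁿ ≥ 19 ÷ (1/79) = 1501.
2.4⁸ = 429981696/390625 falls short of 1501 but 2.4⁹ ≈2641.81 reaches it, so n = 9.

9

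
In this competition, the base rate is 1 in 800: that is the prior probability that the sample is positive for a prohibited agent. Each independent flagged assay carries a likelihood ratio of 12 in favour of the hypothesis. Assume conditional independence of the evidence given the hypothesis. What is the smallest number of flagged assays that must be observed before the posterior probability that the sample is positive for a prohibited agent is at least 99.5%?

5

Prior odds: 0.00125 ÷ 0.99875 = 1/799.
Likelihood ratio per flagged assay = 12.
Target posterior odds = 0.995/0.005 = 199.
Require 12ⁿ ≥ 199 ÷ (1/799) = 159001.
12⁴ = 20736 falls short of 159001 but 12⁵ = 248832 reaches it, so n = 5.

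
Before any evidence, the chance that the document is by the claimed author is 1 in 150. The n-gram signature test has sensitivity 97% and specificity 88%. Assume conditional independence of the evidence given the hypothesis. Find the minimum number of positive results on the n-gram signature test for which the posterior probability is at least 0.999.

6

Prior odds = (1/150)/(149/150) = 1/149.
False-positive rate = 1 − 0.88 = 0.12; likelihood ratio of a positive = 0.97/0.12 = 97/12.
Target posterior odds = 0.999/0.001 = 999.
Need (1/149) × (97/12)ⁿ ≥ 999, i.e. (97/12)ⁿ ≥ 148851.
(97/12)⁵ ≈34510.6 falls short of 148851 but (97/12)⁶ ≈278961 reaches it, so n = 6.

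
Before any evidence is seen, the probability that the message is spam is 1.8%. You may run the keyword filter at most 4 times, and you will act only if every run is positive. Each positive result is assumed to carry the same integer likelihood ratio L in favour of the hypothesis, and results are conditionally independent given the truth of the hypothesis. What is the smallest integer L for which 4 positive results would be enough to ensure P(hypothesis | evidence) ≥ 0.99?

Prior odds = 0.018/0.982 = 9/491.
Target odds = 0.99/0.01 = 99.
Need L⁴ ≥ 99 ÷ (9/491) = 5401.
8⁴ = 4096 < 5401 ≤ 6561 = 9⁴, so L = 9.

9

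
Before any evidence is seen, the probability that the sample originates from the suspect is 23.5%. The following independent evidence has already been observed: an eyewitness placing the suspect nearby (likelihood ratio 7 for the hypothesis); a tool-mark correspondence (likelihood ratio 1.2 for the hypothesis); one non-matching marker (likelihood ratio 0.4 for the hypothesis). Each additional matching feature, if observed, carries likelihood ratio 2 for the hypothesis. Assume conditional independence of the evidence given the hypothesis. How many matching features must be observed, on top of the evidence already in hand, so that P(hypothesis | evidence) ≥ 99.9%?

10

Prior odds = 0.235/0.765 = 47/153.
Combined Bayes factor of the evidence already in hand = 7 × 1.2 × 0.4 = 3.36.
Odds after that evidence = (47/153) × 3.36 = 1316/1275.
Target odds = 0.999/0.001 = 999.
Need 2ⁿ ≥ 999 ÷ (1316/1275) = 1273725/1316.
2⁹ = 512 falls short of 1273725/1316 but 2¹⁰ = 1024 reaches it, so n = 10.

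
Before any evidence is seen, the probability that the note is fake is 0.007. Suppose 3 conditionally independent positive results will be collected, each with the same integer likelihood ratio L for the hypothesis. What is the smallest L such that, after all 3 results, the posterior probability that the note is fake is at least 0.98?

Prior odds = 0.007/0.993 = 7/993.
Target odds = 0.98/0.02 = 49.
Need L³ ≥ 49 ÷ (7/993) = 6951.
19³ = 6859 < 6951 ≤ 8000 = 20³, so L = 20.

20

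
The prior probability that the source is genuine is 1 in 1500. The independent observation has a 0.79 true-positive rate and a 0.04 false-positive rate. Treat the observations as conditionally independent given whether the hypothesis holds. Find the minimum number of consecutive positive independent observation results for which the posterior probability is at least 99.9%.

5

Prior odds: (1/1500) ÷ (1499/1500) = 1/1499.
Likelihood ratio of a positive result = 0.79/0.04 = 19.75.
Target posterior odds = 0.999/0.001 = 999.
Need (1/1499) × 19.75ⁿ ≥ 999, i.e. 19.75ⁿ ≥ 1497501.
19.75⁴ = 38950081/256 falls short of 1497501 but 19.75⁵ ≈3.00494e+06 reaches it, so n = 5.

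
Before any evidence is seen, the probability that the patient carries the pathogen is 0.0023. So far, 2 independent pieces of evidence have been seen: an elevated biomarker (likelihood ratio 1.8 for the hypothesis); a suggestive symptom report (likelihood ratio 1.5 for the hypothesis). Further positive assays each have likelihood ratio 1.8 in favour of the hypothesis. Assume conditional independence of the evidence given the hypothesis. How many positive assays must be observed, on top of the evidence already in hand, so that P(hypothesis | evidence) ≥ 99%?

Prior odds = 0.0023/0.9977 = 23/9977.
Combined Bayes factor of the evidence already in hand = 1.8 × 1.5 = 2.7.
Odds after that evidence = (23/9977) × 2.7 = 621/99770.
Target odds = 0.99/0.01 = 99.
Need 1.8ⁿ ≥ 99 ÷ (621/99770) = 1097470/69.
1.8¹⁶ ≈12144 falls short of 1097470/69 but 1.8¹⁷ ≈21859.1 reaches it, so n = 17.

17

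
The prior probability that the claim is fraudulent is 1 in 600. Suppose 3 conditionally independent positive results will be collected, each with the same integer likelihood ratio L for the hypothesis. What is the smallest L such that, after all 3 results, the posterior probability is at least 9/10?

Prior odds = (1/600)/(599/600) = 1/599.
Target odds = 0.9/0.1 = 9.
Need L³ ≥ 9 ÷ (1/599) = 5391.
17³ = 4913 < 5391 ≤ 5832 = 18³, so L = 18.

18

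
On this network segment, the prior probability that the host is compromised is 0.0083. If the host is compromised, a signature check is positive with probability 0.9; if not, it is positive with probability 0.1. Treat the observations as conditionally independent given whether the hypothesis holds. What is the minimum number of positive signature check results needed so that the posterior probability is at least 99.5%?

Prior odds: 0.0083 ÷ 0.9917 = 83/9917.
Likelihood ratio of a positive = 0.9/0.1 = 9.
Target odds: 0.995 ÷ 0.005 = 199.
Require 9ⁿ ≥ 199 ÷ (83/9917) = 1973483/83.
9⁴ = 6561 falls short of 1973483/83 but 9⁵ = 59049 reaches it, so n = 5.

5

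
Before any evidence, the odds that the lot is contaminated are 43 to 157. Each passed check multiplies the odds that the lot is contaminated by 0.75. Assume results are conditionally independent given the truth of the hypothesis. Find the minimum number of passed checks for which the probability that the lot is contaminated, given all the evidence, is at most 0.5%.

14

Prior odds = 43/157.
Likelihood ratio per passed check = 0.75.
Target odds: 0.005 ÷ 0.995 = 1/199.
Require 0.75ⁿ ≤ 1/199 ÷ (43/157) = 157/8557.
0.75¹³ = 1594323/67108864 is still above 157/8557 but 0.75¹⁴ = 4782969/268435456 is at or below it, so n = 14.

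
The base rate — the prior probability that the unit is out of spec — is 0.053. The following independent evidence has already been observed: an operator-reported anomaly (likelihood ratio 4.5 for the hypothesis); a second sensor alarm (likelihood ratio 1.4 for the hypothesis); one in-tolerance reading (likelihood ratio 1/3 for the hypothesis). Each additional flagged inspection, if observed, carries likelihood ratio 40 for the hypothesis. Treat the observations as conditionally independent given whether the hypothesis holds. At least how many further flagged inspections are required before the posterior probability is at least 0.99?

Prior odds = 0.053/0.947 = 53/947.
Combined Bayes factor of the evidence already in hand = 4.5 × 1.4 × (1/3) = 2.1.
Odds after that evidence = (53/947) × 2.1 = 1113/9470.
Target odds = 0.99/0.01 = 99.
Need 40ⁿ ≥ 99 ÷ (1113/9470) = 312510/371.
40¹ = 40 falls short of 312510/371 but 40² = 1600 reaches it, so n = 2.

2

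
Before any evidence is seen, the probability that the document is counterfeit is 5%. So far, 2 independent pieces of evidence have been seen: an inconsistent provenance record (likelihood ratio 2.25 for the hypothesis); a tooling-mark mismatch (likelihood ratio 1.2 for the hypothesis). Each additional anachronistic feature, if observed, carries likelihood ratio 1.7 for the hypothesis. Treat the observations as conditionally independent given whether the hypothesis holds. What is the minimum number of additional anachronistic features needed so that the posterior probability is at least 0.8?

7

Prior odds = 0.05/0.95 = 1/19.
Combined Bayes factor of the evidence already in hand = 2.25 × 1.2 = 2.7.
Odds after that evidence = (1/19) × 2.7 = 27/190.
Target odds = 0.8/0.2 = 4.
Need 1.7ⁿ ≥ 4 ÷ (27/190) = 760/27.
1.7⁶ = 24137569/1000000 falls short of 760/27 but 1.7⁷ = 410338673/10000000 reaches it, so n = 7.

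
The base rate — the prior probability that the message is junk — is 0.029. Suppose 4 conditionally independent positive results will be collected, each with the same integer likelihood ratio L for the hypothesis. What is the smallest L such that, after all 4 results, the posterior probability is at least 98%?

7

Prior odds = 0.029/0.971 = 29/971.
Target odds = 0.98/0.02 = 49.
Need L⁴ ≥ 49 ÷ (29/971) = 47579/29.
6⁴ = 1296 < 47579/29 ≤ 2401 = 7⁴, so L = 7.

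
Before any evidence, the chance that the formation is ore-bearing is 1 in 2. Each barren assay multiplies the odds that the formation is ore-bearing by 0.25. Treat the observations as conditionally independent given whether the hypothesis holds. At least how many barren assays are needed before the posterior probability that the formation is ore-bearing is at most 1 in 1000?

5

Prior odds = 0.5/0.5 = 1.
Likelihood ratio per barren assay = 0.25.
Target odds: 0.001 ÷ 0.999 = 1/999.
Need 1 × 0.25ⁿ ≤ 1/999, i.e. 0.25ⁿ ≤ 1/999.
0.25⁴ = 0.00390625 is still above 1/999 but 0.25⁵ = 1/1024 is at or below it, so n = 5.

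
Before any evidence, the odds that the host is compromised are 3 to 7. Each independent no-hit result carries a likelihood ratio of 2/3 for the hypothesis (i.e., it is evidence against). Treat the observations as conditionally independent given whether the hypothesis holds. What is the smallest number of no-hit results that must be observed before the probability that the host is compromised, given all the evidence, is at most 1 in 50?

Prior odds = 3/7.
Likelihood ratio per no-hit result = 2/3.
Target posterior odds = 0.02/0.98 = 1/49.
Need (3/7) × (2/3)ⁿ ≤ 1/49, i.e. (2/3)ⁿ ≤ 1/21.
(2/3)⁷ = 128/2187 is still above 1/21 but (2/3)⁸ = 256/6561 is at or below it, so n = 8.

8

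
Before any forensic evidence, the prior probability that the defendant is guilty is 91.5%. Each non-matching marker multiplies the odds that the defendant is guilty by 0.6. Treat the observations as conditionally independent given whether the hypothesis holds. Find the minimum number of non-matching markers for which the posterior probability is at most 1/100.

Prior odds: 0.915 ÷ 0.085 = 183/17.
Likelihood ratio per non-matching marker = 0.6.
Target posterior odds = 0.01/0.99 = 1/99.
Require 0.6ⁿ ≤ 1/99 ÷ (183/17) = 17/18117.
0.6¹³ ≈0.00130607 is still above 17/18117 but 0.6¹⁴ ≈0.000783642 is at or below it, so n = 14.

14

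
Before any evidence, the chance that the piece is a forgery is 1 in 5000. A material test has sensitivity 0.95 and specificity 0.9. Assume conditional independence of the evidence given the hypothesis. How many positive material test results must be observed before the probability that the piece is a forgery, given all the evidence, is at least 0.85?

5

Prior odds = 0.0002/0.9998 = 1/4999.
False-positive rate = 1 − 0.9 = 0.1; likelihood ratio of a positive = 0.95/0.1 = 9.5.
Target odds: 0.85 ÷ 0.15 = 17/3.
Need (1/4999) × 9.5ⁿ ≥ 17/3, i.e. 9.5ⁿ ≥ 84983/3.
9.5⁴ = 8145.0625 falls short of 84983/3 but 9.5⁵ = 77378.09375 reaches it, so n = 5.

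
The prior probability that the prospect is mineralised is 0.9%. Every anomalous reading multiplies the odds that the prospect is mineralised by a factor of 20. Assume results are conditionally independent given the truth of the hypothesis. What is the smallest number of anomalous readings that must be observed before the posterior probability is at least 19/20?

Prior odds: 0.009 ÷ 0.991 = 9/991.
Likelihood ratio per anomalous reading = 20.
Target odds: 0.95 ÷ 0.05 = 19.
Require 20ⁿ ≥ 19 ÷ (9/991) = 18829/9.
20² = 400 falls short of 18829/9 but 20³ = 8000 reaches it, so n = 3.

3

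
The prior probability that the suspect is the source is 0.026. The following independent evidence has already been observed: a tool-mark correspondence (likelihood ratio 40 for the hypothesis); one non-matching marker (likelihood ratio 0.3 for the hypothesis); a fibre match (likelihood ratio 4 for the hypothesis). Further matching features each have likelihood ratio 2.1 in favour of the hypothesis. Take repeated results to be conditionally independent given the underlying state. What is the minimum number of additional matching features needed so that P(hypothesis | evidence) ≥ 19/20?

4

Prior odds = 0.026/0.974 = 13/487.
Combined Bayes factor of the evidence already in hand = 40 × 0.3 × 4 = 48.
Odds after that evidence = (13/487) × 48 = 624/487.
Target odds = 0.95/0.05 = 19.
Need 2.1ⁿ ≥ 19 ÷ (624/487) = 9253/624.
2.1³ = 9.261 falls short of 9253/624 but 2.1⁴ = 19.4481 reaches it, so n = 4.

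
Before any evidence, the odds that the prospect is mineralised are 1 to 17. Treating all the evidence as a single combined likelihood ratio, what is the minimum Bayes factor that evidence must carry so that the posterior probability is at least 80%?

68

Prior odds = 1/17.
Target odds = 0.8/0.2 = 4.
Required Bayes factor = 4 ÷ (1/17) = 68.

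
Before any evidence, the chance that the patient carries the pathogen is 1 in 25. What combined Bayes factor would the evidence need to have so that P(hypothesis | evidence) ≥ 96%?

Prior odds = 0.04/0.96 = 1/24.
Target odds = 0.96/0.04 = 24.
Required Bayes factor = 24 ÷ (1/24) = 576.

576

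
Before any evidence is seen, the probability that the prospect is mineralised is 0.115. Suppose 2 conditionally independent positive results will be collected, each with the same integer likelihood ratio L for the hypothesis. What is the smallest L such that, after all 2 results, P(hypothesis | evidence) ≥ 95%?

Prior odds = 0.115/0.885 = 23/177.
Target odds = 0.95/0.05 = 19.
Need L² ≥ 19 ÷ (23/177) = 3363/23.
12² = 144 < 3363/23 ≤ 169 = 13², so L = 13.

13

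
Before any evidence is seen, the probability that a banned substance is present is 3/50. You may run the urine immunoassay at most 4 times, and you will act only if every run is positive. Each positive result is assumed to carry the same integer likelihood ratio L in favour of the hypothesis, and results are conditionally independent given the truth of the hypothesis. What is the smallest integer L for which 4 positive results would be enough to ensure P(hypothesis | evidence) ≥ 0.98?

Prior odds = 0.06/0.94 = 3/47.
Target odds = 0.98/0.02 = 49.
Need L⁴ ≥ 49 ÷ (3/47) = 2303/3.
5⁴ = 625 < 2303/3 ≤ 1296 = 6⁴, so L = 6.

6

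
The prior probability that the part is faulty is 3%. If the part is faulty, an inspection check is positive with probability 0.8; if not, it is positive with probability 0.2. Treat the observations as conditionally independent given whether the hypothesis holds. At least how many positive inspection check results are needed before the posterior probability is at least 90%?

Prior odds: 0.03 ÷ 0.97 = 3/97.
Likelihood ratio of a positive = 0.8/0.2 = 4.
Target odds: 0.9 ÷ 0.1 = 9.
Need (3/97) × 4ⁿ ≥ 9, i.e. 4ⁿ ≥ 291.
4⁴ = 256 falls short of 291 but 4⁵ = 1024 reaches it, so n = 5.

5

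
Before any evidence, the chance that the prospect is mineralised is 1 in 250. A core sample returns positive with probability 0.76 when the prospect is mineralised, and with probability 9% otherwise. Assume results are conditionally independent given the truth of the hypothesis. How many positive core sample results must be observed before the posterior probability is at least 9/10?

4

Prior odds = 0.004/0.996 = 1/249.
Likelihood ratio of a positive result = 0.76/0.09 = 76/9.
Target posterior odds = 0.9/0.1 = 9.
Need (1/249) × (76/9)ⁿ ≥ 9, i.e. (76/9)ⁿ ≥ 2241.
(76/9)³ = 438976/729 falls short of 2241 but (76/9)⁴ = 33362176/6561 reaches it, so n = 4.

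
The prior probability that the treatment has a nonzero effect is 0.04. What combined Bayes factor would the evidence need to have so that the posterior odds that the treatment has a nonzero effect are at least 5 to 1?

120

Prior odds = 0.04/0.96 = 1/24.
Target odds = 5.
Required Bayes factor = 5 ÷ (1/24) = 120.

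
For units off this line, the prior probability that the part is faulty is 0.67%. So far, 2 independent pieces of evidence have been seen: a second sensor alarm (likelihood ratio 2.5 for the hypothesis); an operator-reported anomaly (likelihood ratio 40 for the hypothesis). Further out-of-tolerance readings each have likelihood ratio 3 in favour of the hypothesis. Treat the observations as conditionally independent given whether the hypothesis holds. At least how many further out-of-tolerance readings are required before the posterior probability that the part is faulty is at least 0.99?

5

Prior odds = 0.0067/0.9933 = 67/9933.
Combined Bayes factor of the evidence already in hand = 2.5 × 40 = 100.
Odds after that evidence = (67/9933) × 100 = 6700/9933.
Target odds = 0.99/0.01 = 99.
Need 3ⁿ ≥ 99 ÷ (6700/9933) = 983367/6700.
3⁴ = 81 falls short of 983367/6700 but 3⁵ = 243 reaches it, so n = 5.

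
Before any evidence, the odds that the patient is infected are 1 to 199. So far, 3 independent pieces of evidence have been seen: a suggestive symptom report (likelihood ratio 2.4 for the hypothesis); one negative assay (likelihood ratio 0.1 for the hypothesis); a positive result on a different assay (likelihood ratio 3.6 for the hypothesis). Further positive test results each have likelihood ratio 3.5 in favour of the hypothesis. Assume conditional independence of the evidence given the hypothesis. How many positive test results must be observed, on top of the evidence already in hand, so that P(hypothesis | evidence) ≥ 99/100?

Prior odds = 1/199.
Combined Bayes factor of the evidence already in hand = 2.4 × 0.1 × 3.6 = 0.864.
Odds after that evidence = (1/199) × 0.864 = 108/24875.
Target odds = 0.99/0.01 = 99.
Need 3.5ⁿ ≥ 99 ÷ (108/24875) = 273625/12.
3.5⁸ = 5764801/256 falls short of 273625/12 but 3.5⁹ = 40353607/512 reaches it, so n = 9.

9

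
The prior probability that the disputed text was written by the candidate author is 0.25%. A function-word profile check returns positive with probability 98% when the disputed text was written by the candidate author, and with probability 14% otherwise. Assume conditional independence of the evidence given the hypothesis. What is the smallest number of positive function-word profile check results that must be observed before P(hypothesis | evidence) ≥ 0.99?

6

Prior odds = 0.0025/0.9975 = 1/399.
Likelihood ratio of a positive result = 0.98/0.14 = 7.
Target posterior odds = 0.99/0.01 = 99.
Require 7ⁿ ≥ 99 ÷ (1/399) = 39501.
7⁵ = 16807 falls short of 39501 but 7⁶ = 117649 reaches it, so n = 6.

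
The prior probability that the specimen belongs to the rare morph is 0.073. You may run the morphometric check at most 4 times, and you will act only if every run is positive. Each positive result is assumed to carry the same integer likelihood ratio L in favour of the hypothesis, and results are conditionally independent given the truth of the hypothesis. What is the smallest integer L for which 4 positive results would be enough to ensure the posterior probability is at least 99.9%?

Prior odds = 0.073/0.927 = 73/927.
Target odds = 0.999/0.001 = 999.
Need L⁴ ≥ 999 ÷ (73/927) = 926073/73.
10⁴ = 10000 < 926073/73 ≤ 14641 = 11⁴, so L = 11.

11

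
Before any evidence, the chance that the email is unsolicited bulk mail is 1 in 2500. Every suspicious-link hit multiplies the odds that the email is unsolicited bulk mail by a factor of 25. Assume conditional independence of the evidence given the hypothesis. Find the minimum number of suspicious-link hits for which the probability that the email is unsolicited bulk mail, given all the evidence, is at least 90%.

4

Prior odds = 0.0004/0.9996 = 1/2499.
Likelihood ratio per suspicious-link hit = 25.
Target odds: 0.9 ÷ 0.1 = 9.
Need (1/2499) × 25ⁿ ≥ 9, i.e. 25ⁿ ≥ 22491.
25³ = 15625 falls short of 22491 but 25⁴ = 390625 reaches it, so n = 4.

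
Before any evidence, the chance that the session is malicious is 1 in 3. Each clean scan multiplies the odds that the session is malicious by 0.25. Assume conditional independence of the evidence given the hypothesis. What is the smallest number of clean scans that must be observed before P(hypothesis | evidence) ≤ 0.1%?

Prior odds = (1/3)/(2/3) = 0.5.
Likelihood ratio per clean scan = 0.25.
Target posterior odds = 0.001/0.999 = 1/999.
Need 0.5 × 0.25ⁿ ≤ 1/999, i.e. 0.25ⁿ ≤ 2/999.
0.25⁴ = 0.00390625 is still above 2/999 but 0.25⁵ = 1/1024 is at or below it, so n = 5.

5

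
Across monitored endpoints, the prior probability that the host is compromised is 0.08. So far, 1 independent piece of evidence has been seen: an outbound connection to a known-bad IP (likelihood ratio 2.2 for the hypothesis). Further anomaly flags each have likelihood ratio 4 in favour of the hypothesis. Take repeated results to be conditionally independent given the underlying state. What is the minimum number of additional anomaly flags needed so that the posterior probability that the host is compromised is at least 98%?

Prior odds = 0.08/0.92 = 2/23.
Bayes factor of the evidence already in hand = 2.2.
Odds after that evidence = (2/23) × 2.2 = 22/115.
Target odds = 0.98/0.02 = 49.
Need 4ⁿ ≥ 49 ÷ (22/115) = 5635/22.
4⁴ = 256 falls short of 5635/22 but 4⁵ = 1024 reaches it, so n = 5.

5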